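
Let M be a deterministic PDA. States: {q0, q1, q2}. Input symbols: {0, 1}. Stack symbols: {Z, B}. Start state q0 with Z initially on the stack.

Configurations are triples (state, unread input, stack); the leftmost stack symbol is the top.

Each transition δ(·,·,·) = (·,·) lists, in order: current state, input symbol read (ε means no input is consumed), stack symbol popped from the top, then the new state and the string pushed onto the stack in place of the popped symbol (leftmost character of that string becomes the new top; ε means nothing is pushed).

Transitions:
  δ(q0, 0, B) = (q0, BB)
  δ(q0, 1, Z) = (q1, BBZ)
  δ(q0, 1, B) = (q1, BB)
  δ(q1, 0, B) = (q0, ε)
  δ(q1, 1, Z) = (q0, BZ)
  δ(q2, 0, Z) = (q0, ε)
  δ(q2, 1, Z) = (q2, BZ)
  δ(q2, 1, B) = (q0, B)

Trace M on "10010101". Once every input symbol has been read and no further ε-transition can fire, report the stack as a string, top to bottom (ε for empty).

BBBZ

(q0, 10010101, Z)
  read 1, top Z: go to q1, push BBZ → (q1, 0010101, BBZ)
  read 0, top B: go to q0, push ε → (q0, 010101, BZ)
  read 0, top B: go to q0, push BB → (q0, 10101, BBZ)
  read 1, top B: go to q1, push BB → (q1, 0101, BBBZ)
  read 0, top B: go to q0, push ε → (q0, 101, BBZ)
  read 1, top B: go to q1, push BB → (q1, 01, BBBZ)
  read 0, top B: go to q0, push ε → (q0, 1, BBZ)
  read 1, top B: go to q1, push BB → (q1, ε, BBBZ)
All input consumed in state q1 with stack BBBZ.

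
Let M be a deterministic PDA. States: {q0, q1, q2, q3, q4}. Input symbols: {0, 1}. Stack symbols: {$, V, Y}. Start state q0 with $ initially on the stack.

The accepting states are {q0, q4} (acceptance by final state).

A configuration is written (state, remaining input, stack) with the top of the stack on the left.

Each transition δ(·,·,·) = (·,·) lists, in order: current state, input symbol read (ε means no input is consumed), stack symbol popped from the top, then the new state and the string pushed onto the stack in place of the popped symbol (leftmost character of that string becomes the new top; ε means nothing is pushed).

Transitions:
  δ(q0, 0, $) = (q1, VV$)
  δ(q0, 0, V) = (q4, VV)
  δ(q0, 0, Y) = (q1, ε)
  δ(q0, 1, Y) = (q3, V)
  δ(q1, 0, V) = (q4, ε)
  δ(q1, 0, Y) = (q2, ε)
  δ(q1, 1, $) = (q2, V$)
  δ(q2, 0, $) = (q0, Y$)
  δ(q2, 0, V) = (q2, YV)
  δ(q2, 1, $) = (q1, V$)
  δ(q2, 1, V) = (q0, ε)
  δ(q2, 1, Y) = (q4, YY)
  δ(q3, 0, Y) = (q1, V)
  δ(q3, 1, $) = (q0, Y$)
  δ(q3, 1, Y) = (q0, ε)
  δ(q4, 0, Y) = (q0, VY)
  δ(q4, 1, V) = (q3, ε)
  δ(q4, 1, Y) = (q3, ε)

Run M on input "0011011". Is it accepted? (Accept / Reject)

(q0, 0011011, $)
  read 0, top $: go to q1, push VV$ → (q1, 011011, VV$)
  read 0, top V: go to q4, push ε → (q4, 11011, V$)
  read 1, top V: go to q3, push ε → (q3, 1011, $)
  read 1, top $: go to q0, push Y$ → (q0, 011, Y$)
  read 0, top Y: go to q1, push ε → (q1, 11, $)
  read 1, top $: go to q2, push V$ → (q2, 1, V$)
  read 1, top V: go to q0, push ε → (q0, ε, $)
All input consumed; state q0 ∈ F.

Accept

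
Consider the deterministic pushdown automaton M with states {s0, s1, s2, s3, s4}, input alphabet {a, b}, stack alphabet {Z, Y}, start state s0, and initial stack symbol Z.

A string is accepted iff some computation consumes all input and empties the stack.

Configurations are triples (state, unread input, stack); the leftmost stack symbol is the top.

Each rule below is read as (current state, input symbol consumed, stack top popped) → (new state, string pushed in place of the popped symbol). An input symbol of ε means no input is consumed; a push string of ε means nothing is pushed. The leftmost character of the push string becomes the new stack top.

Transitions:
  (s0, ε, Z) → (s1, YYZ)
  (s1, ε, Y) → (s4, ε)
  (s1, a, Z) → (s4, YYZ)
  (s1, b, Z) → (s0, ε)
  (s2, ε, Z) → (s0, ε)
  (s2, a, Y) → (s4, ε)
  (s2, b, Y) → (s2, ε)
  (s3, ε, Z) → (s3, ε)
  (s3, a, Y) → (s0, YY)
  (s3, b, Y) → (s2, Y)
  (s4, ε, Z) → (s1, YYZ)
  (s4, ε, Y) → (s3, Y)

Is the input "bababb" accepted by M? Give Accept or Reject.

(s0, bababb, Z) ⊢ (s1, bababb, YYZ) ⊢ (s4, bababb, YZ) ⊢ (s3, bababb, YZ) ⊢ (s2, ababb, YZ) ⊢ (s4, babb, Z) ⊢ (s1, babb, YYZ) ⊢ (s4, babb, YZ) ⊢ (s3, babb, YZ) ⊢ (s2, abb, YZ) ⊢ (s4, bb, Z) ⊢ (s1, bb, YYZ) ⊢ (s4, bb, YZ) ⊢ (s3, bb, YZ) ⊢ (s2, b, YZ) ⊢ (s2, ε, Z) ⊢ (s0, ε, ε)
All input consumed and the stack is empty.

Accept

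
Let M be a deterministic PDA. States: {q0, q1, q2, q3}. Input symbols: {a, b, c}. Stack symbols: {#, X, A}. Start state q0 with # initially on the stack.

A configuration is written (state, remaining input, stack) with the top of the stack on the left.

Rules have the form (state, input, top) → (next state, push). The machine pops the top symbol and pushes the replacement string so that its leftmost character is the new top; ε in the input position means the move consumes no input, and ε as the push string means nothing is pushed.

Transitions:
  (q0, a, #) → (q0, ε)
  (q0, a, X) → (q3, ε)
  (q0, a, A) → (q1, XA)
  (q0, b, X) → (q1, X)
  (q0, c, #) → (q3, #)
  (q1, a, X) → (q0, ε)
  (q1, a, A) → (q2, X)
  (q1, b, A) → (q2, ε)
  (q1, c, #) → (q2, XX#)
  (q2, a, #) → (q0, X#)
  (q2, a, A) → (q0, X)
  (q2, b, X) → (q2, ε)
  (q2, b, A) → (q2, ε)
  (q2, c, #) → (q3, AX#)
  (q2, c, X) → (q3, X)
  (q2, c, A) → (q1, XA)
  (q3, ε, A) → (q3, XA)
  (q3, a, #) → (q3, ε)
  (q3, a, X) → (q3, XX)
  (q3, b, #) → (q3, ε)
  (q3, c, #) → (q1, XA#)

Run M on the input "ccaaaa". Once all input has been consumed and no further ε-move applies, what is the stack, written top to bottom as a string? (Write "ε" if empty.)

(q0, ccaaaa, #) ⊢ (q3, caaaa, #) ⊢ (q1, aaaa, XA#) ⊢ (q0, aaa, A#) ⊢ (q1, aa, XA#) ⊢ (q0, a, A#) ⊢ (q1, ε, XA#)
All input consumed in state q1 with stack XA#.

XA#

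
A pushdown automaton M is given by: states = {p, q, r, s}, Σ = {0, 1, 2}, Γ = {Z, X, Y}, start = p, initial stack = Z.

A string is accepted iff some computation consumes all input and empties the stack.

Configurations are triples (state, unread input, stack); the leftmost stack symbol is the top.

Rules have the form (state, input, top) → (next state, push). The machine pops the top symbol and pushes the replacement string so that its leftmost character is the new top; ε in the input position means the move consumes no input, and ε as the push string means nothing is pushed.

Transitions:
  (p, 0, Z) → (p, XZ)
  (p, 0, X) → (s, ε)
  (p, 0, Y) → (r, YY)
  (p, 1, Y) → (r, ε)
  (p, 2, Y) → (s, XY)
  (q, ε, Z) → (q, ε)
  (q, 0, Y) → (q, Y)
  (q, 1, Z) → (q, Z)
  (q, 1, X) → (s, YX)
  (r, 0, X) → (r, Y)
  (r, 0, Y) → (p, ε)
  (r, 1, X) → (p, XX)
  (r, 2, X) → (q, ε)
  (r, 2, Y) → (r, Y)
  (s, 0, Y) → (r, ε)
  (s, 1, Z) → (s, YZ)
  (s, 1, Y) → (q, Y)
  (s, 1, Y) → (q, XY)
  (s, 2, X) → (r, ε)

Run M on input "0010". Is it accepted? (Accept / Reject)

No computation consumes all input and empties the stack.

Reject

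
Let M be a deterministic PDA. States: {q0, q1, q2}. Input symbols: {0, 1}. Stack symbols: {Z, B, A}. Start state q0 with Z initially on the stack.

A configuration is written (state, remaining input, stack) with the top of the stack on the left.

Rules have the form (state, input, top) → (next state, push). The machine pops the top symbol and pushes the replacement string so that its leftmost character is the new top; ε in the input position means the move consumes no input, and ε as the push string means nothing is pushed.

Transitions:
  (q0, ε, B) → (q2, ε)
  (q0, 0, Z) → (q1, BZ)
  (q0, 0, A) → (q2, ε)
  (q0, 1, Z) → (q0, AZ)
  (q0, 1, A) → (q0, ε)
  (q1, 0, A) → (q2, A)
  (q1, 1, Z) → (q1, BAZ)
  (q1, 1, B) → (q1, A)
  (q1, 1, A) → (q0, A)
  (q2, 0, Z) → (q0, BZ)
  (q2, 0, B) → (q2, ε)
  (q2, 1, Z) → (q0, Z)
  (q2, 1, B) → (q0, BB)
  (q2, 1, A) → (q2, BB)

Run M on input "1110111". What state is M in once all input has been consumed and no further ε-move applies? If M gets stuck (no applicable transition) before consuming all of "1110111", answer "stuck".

(q0, 1110111, Z)
  read 1, top Z: go to q0, push AZ → (q0, 110111, AZ)
  read 1, top A: go to q0, push ε → (q0, 10111, Z)
  read 1, top Z: go to q0, push AZ → (q0, 0111, AZ)
  read 0, top A: go to q2, push ε → (q2, 111, Z)
  read 1, top Z: go to q0, push Z → (q0, 11, Z)
  read 1, top Z: go to q0, push AZ → (q0, 1, AZ)
  read 1, top A: go to q0, push ε → (q0, ε, Z)
All input consumed; M is in state q0.

q0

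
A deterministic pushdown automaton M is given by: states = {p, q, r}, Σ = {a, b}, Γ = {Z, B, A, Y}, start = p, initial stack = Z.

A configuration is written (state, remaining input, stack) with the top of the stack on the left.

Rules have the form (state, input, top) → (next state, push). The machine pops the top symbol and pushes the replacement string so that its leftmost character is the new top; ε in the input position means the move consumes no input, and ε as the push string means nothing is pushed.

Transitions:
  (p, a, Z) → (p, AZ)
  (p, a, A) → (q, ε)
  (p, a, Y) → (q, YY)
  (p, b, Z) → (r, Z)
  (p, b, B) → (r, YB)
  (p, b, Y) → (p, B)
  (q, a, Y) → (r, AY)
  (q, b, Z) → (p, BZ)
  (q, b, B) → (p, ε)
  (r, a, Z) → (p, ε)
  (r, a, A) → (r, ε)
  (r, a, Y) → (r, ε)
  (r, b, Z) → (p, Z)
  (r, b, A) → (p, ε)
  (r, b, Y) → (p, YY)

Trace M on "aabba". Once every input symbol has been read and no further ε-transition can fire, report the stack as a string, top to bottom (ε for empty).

BZ

(p, aabba, Z)
  read a, top Z: go to p, push AZ → (p, abba, AZ)
  read a, top A: go to q, push ε → (q, bba, Z)
  read b, top Z: go to p, push BZ → (p, ba, BZ)
  read b, top B: go to r, push YB → (r, a, YBZ)
  read a, top Y: go to r, push ε → (r, ε, BZ)
All input consumed in state r with stack BZ.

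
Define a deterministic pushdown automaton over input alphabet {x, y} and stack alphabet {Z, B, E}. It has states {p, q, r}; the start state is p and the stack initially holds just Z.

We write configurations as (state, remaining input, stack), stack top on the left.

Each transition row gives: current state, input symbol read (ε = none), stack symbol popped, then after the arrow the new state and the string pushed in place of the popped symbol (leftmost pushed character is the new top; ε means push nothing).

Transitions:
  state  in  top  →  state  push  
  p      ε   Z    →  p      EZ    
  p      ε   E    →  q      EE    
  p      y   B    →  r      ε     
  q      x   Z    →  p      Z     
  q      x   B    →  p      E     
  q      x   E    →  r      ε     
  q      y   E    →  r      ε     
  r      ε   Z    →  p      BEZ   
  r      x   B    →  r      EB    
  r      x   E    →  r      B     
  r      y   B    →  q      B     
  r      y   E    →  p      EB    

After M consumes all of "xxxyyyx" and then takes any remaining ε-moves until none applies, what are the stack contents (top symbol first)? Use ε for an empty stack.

(p, xxxyyyx, Z)
  ε-move, top Z: go to p, push EZ → (p, xxxyyyx, EZ)
  ε-move, top E: go to q, push EE → (q, xxxyyyx, EEZ)
  read x, top E: go to r, push ε → (r, xxyyyx, EZ)
  read x, top E: go to r, push B → (r, xyyyx, BZ)
  read x, top B: go to r, push EB → (r, yyyx, EBZ)
  read y, top E: go to p, push EB → (p, yyx, EBBZ)
  ε-move, top E: go to q, push EE → (q, yyx, EEBBZ)
  read y, top E: go to r, push ε → (r, yx, EBBZ)
  read y, top E: go to p, push EB → (p, x, EBBBZ)
  ε-move, top E: go to q, push EE → (q, x, EEBBBZ)
  read x, top E: go to r, push ε → (r, ε, EBBBZ)
All input consumed in state r with stack EBBBZ.

EBBBZ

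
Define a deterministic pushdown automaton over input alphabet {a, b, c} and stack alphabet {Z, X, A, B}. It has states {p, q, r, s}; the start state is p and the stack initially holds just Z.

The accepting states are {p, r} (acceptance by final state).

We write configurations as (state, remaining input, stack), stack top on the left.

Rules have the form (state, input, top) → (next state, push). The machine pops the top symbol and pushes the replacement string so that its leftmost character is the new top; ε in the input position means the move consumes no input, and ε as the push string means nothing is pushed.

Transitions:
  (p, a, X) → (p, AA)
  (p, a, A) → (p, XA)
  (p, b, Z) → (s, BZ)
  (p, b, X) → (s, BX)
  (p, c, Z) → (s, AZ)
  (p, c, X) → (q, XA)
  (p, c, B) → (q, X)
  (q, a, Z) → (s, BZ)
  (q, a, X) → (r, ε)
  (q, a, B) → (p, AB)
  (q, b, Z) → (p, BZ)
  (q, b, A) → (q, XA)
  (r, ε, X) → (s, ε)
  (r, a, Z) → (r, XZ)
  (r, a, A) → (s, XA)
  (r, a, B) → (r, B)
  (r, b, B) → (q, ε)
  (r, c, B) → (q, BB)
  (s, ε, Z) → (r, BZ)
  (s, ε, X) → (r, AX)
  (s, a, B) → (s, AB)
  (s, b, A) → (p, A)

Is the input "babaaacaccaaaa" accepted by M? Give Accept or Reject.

(p, babaaacaccaaaa, Z)
  read b, top Z: go to s, push BZ → (s, abaaacaccaaaa, BZ)
  read a, top B: go to s, push AB → (s, baaacaccaaaa, ABZ)
  read b, top A: go to p, push A → (p, aaacaccaaaa, ABZ)
  read a, top A: go to p, push XA → (p, aacaccaaaa, XABZ)
  read a, top X: go to p, push AA → (p, acaccaaaa, AAABZ)
  read a, top A: go to p, push XA → (p, caccaaaa, XAAABZ)
  read c, top X: go to q, push XA → (q, accaaaa, XAAAABZ)
  read a, top X: go to r, push ε → (r, ccaaaa, AAAABZ)
No transition applies at (r, ccaaaa, AAAABZ); input not fully consumed.

Reject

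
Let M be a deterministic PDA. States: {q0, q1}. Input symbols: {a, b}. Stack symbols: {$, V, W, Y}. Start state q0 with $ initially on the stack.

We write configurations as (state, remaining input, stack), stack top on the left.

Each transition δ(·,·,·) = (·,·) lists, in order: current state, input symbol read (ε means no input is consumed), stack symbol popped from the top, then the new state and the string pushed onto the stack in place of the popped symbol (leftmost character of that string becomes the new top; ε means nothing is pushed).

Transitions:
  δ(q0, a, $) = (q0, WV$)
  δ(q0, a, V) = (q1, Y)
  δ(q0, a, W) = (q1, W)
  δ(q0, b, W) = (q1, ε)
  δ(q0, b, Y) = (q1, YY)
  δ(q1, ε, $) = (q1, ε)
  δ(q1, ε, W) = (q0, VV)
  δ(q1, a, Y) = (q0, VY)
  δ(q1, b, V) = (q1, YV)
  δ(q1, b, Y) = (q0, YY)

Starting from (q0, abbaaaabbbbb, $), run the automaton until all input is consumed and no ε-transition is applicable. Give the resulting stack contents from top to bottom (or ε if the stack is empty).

(q0, abbaaaabbbbb, $)
  read a, top $: go to q0, push WV$ → (q0, bbaaaabbbbb, WV$)
  read b, top W: go to q1, push ε → (q1, baaaabbbbb, V$)
  read b, top V: go to q1, push YV → (q1, aaaabbbbb, YV$)
  read a, top Y: go to q0, push VY → (q0, aaabbbbb, VYV$)
  read a, top V: go to q1, push Y → (q1, aabbbbb, YYV$)
  read a, top Y: go to q0, push VY → (q0, abbbbb, VYYV$)
  read a, top V: go to q1, push Y → (q1, bbbbb, YYYV$)
  read b, top Y: go to q0, push YY → (q0, bbbb, YYYYV$)
  read b, top Y: go to q1, push YY → (q1, bbb, YYYYYV$)
  read b, top Y: go to q0, push YY → (q0, bb, YYYYYYV$)
  read b, top Y: go to q1, push YY → (q1, b, YYYYYYYV$)
  read b, top Y: go to q0, push YY → (q0, ε, YYYYYYYYV$)
All input consumed in state q0 with stack YYYYYYYYV$.

YYYYYYYYV$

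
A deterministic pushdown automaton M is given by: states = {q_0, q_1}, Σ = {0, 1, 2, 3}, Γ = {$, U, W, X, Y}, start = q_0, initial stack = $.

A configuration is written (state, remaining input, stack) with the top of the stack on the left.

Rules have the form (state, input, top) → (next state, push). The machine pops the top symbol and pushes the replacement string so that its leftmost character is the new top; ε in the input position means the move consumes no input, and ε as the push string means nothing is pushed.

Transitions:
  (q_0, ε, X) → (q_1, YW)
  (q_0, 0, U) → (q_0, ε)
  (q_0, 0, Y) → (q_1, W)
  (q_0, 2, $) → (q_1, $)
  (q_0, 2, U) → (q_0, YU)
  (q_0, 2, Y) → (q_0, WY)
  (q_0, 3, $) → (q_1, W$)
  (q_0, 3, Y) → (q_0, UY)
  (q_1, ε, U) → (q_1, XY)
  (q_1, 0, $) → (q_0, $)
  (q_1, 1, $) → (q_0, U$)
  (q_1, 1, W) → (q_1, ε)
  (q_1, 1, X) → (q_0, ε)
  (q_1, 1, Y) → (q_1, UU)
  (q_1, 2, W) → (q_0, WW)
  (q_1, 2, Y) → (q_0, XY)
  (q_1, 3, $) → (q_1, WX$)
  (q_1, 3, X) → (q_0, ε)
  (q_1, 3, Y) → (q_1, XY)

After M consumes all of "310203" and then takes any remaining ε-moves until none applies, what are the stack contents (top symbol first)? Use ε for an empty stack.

(q_0, 310203, $) ⊢ (q_1, 10203, W$) ⊢ (q_1, 0203, $) ⊢ (q_0, 203, $) ⊢ (q_1, 03, $) ⊢ (q_0, 3, $) ⊢ (q_1, ε, W$)
All input consumed in state q_1 with stack W$.

W$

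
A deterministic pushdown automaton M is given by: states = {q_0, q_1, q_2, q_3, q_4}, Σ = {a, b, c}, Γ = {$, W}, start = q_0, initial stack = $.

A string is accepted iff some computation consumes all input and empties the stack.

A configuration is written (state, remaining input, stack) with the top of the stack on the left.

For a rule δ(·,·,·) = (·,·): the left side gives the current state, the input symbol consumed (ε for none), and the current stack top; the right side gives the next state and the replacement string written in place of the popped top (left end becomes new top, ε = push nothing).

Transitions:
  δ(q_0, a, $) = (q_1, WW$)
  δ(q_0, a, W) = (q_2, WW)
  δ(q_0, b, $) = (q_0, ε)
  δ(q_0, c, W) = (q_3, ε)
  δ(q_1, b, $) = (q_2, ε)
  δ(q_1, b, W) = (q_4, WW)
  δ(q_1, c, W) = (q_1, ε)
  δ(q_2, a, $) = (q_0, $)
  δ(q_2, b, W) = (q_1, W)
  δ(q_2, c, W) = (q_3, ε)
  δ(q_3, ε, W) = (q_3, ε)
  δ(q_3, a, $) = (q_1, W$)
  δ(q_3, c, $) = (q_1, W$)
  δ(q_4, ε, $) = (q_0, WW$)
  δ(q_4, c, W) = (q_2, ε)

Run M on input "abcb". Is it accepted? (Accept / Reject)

(q_0, abcb, $) ⊢ (q_1, bcb, WW$) ⊢ (q_4, cb, WWW$) ⊢ (q_2, b, WW$) ⊢ (q_1, ε, WW$)
All input consumed; stack is WW$, not empty, and no further ε-move applies.

Reject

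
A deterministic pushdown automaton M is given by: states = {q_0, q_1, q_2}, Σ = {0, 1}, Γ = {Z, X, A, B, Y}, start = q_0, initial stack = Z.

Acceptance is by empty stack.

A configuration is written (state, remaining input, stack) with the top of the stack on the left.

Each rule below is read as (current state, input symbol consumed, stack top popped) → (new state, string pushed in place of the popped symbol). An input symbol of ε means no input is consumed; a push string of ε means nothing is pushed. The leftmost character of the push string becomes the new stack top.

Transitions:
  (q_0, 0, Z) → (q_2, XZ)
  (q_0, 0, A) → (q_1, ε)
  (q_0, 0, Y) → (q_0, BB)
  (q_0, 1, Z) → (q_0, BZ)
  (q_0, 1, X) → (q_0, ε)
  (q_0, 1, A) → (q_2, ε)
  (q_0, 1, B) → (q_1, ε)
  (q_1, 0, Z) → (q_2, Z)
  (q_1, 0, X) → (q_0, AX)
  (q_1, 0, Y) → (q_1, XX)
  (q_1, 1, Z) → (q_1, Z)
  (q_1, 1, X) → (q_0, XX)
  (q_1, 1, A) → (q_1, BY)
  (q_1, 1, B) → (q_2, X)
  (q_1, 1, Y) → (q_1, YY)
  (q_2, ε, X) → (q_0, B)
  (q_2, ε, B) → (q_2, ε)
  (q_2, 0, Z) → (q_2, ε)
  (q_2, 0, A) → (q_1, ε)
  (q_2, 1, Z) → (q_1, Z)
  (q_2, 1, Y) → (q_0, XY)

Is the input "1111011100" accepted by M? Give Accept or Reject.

Accept

(q_0, 1111011100, Z)
  read 1, top Z: go to q_0, push BZ → (q_0, 111011100, BZ)
  read 1, top B: go to q_1, push ε → (q_1, 11011100, Z)
  read 1, top Z: go to q_1, push Z → (q_1, 1011100, Z)
  read 1, top Z: go to q_1, push Z → (q_1, 011100, Z)
  read 0, top Z: go to q_2, push Z → (q_2, 11100, Z)
  read 1, top Z: go to q_1, push Z → (q_1, 1100, Z)
  read 1, top Z: go to q_1, push Z → (q_1, 100, Z)
  read 1, top Z: go to q_1, push Z → (q_1, 00, Z)
  read 0, top Z: go to q_2, push Z → (q_2, 0, Z)
  read 0, top Z: go to q_2, push ε → (q_2, ε, ε)
All input consumed and the stack is empty.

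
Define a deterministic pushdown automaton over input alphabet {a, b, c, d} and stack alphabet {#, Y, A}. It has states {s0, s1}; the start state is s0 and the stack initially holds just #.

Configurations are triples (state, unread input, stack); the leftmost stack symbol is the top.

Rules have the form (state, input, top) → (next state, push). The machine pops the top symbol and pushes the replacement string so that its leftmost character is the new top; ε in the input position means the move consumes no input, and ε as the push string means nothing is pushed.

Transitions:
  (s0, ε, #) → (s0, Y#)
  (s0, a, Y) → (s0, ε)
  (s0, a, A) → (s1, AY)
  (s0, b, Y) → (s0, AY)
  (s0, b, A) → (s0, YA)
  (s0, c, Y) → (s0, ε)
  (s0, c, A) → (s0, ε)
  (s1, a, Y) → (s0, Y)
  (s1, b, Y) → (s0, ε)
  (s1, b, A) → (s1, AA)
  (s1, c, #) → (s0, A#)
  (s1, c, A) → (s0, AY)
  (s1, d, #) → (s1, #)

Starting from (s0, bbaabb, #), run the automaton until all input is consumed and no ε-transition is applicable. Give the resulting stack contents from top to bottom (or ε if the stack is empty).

(s0, bbaabb, #)
  ε-move, top #: go to s0, push Y# → (s0, bbaabb, Y#)
  read b, top Y: go to s0, push AY → (s0, baabb, AY#)
  read b, top A: go to s0, push YA → (s0, aabb, YAY#)
  read a, top Y: go to s0, push ε → (s0, abb, AY#)
  read a, top A: go to s1, push AY → (s1, bb, AYY#)
  read b, top A: go to s1, push AA → (s1, b, AAYY#)
  read b, top A: go to s1, push AA → (s1, ε, AAAYY#)
All input consumed in state s1 with stack AAAYY#.

AAAYY#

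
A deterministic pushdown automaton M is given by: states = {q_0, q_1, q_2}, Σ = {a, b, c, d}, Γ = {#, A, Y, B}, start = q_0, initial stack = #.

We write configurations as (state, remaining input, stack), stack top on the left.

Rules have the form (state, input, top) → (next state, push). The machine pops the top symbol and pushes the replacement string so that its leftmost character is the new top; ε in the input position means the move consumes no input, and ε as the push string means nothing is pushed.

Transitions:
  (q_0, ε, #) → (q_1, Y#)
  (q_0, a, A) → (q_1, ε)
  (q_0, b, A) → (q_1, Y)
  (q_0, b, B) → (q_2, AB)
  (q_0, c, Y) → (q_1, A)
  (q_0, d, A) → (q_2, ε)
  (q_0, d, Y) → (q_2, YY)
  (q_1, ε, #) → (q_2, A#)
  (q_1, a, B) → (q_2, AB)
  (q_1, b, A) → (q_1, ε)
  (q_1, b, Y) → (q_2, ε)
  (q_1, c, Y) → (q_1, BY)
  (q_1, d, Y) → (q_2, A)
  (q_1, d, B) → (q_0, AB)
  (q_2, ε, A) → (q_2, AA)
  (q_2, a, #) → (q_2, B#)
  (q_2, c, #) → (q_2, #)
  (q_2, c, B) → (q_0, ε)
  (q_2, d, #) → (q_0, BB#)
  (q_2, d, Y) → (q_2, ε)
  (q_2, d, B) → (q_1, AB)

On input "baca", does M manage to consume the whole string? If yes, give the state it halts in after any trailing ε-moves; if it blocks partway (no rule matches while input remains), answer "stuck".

(q_0, baca, #)
  ε-move, top #: go to q_1, push Y# → (q_1, baca, Y#)
  read b, top Y: go to q_2, push ε → (q_2, aca, #)
  read a, top #: go to q_2, push B# → (q_2, ca, B#)
  read c, top B: go to q_0, push ε → (q_0, a, #)
  ε-move, top #: go to q_1, push Y# → (q_1, a, Y#)
No transition for (q_1, a, top Y); M blocks with input a remaining.

stuck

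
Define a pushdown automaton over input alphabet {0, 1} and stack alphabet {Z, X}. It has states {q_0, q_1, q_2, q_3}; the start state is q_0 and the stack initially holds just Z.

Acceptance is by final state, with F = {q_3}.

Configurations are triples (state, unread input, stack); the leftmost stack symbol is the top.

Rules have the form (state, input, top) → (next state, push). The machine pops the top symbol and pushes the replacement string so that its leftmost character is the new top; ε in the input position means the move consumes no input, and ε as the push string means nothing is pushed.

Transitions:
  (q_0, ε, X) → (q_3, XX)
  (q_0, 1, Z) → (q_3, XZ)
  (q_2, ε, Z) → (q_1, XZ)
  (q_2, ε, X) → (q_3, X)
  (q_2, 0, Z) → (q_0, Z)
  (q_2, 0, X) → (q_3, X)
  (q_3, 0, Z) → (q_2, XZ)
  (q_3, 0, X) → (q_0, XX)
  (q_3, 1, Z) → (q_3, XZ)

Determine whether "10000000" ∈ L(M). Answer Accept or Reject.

Accept

One accepting computation: (q_0, 10000000, Z) ⊢ (q_3, 0000000, XZ) ⊢ (q_0, 000000, XXZ) ⊢ (q_3, 000000, XXXZ) ⊢ (q_0, 00000, XXXXZ) ⊢ (q_3, 00000, XXXXXZ) ⊢ (q_0, 0000, XXXXXXZ) ⊢ (q_3, 0000, XXXXXXXZ) ⊢ (q_0, 000, XXXXXXXXZ) ⊢ (q_3, 000, XXXXXXXXXZ) ⊢ (q_0, 00, XXXXXXXXXXZ) ⊢ (q_3, 00, XXXXXXXXXXXZ) ⊢ (q_0, 0, XXXXXXXXXXXXZ) ⊢ (q_3, 0, XXXXXXXXXXXXXZ) ⊢ (q_0, ε, XXXXXXXXXXXXXXZ) ⊢ (q_3, ε, XXXXXXXXXXXXXXXZ)
All input consumed and state q_3 ∈ F.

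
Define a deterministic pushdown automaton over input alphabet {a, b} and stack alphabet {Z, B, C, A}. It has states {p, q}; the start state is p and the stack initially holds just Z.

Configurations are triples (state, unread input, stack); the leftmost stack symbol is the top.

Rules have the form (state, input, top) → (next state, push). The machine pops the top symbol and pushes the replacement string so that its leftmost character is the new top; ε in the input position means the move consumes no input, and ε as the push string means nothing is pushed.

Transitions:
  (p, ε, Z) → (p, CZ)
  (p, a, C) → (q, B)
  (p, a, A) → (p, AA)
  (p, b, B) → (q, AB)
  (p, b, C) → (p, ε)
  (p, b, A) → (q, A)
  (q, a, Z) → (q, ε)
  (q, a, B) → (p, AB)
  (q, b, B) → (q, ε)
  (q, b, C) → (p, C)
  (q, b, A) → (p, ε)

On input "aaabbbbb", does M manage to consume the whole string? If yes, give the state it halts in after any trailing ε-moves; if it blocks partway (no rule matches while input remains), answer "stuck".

q

(p, aaabbbbb, Z)
  ε-move, top Z: go to p, push CZ → (p, aaabbbbb, CZ)
  read a, top C: go to q, push B → (q, aabbbbb, BZ)
  read a, top B: go to p, push AB → (p, abbbbb, ABZ)
  read a, top A: go to p, push AA → (p, bbbbb, AABZ)
  read b, top A: go to q, push A → (q, bbbb, AABZ)
  read b, top A: go to p, push ε → (p, bbb, ABZ)
  read b, top A: go to q, push A → (q, bb, ABZ)
  read b, top A: go to p, push ε → (p, b, BZ)
  read b, top B: go to q, push AB → (q, ε, ABZ)
All input consumed; M is in state q.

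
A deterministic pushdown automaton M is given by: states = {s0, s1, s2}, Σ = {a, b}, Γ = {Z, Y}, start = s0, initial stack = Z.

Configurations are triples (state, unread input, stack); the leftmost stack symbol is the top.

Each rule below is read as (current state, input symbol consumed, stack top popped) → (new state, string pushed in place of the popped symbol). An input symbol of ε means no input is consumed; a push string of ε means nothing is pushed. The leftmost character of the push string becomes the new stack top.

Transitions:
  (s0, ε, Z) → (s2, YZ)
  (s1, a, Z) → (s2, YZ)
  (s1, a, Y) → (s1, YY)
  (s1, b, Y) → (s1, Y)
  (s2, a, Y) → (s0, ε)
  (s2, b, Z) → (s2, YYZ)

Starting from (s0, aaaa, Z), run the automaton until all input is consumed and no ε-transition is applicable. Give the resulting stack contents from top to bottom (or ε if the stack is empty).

(s0, aaaa, Z)
  ε-move, top Z: go to s2, push YZ → (s2, aaaa, YZ)
  read a, top Y: go to s0, push ε → (s0, aaa, Z)
  ε-move, top Z: go to s2, push YZ → (s2, aaa, YZ)
  read a, top Y: go to s0, push ε → (s0, aa, Z)
  ε-move, top Z: go to s2, push YZ → (s2, aa, YZ)
  read a, top Y: go to s0, push ε → (s0, a, Z)
  ε-move, top Z: go to s2, push YZ → (s2, a, YZ)
  read a, top Y: go to s0, push ε → (s0, ε, Z)
  ε-move, top Z: go to s2, push YZ → (s2, ε, YZ)
All input consumed in state s2 with stack YZ.

YZ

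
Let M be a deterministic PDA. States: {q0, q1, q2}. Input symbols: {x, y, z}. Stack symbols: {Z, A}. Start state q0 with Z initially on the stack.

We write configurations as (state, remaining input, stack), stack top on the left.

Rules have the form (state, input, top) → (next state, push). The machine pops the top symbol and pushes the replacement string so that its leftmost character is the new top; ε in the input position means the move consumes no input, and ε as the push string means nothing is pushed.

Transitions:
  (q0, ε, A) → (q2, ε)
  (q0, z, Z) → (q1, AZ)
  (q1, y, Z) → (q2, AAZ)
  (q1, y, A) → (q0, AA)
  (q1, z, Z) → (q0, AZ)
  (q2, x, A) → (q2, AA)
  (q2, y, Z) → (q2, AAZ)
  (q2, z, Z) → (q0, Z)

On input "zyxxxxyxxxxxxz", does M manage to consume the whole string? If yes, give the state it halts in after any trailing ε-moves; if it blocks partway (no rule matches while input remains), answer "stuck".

(q0, zyxxxxyxxxxxxz, Z)
  read z, top Z: go to q1, push AZ → (q1, yxxxxyxxxxxxz, AZ)
  read y, top A: go to q0, push AA → (q0, xxxxyxxxxxxz, AAZ)
  ε-move, top A: go to q2, push ε → (q2, xxxxyxxxxxxz, AZ)
  read x, top A: go to q2, push AA → (q2, xxxyxxxxxxz, AAZ)
  read x, top A: go to q2, push AA → (q2, xxyxxxxxxz, AAAZ)
  read x, top A: go to q2, push AA → (q2, xyxxxxxxz, AAAAZ)
  read x, top A: go to q2, push AA → (q2, yxxxxxxz, AAAAAZ)
No transition for (q2, y, top A); M blocks with input yxxxxxxz remaining.

stuck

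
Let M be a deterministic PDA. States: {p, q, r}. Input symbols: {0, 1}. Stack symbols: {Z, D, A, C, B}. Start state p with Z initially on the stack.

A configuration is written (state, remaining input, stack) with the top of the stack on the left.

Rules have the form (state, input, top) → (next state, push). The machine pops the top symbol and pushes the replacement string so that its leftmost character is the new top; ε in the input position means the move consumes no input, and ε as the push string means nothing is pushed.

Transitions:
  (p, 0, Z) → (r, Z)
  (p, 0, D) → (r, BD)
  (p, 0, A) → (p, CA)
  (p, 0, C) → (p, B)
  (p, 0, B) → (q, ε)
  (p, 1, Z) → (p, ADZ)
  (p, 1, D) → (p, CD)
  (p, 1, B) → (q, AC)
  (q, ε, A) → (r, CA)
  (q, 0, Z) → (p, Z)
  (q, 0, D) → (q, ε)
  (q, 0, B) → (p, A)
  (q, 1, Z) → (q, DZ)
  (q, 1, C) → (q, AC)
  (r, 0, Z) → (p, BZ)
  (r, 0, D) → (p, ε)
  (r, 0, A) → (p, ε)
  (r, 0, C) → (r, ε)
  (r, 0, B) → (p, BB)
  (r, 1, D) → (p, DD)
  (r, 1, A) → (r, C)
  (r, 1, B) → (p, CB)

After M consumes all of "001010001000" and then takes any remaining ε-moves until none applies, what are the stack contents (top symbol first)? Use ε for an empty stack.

(p, 001010001000, Z)
  read 0, top Z: go to r, push Z → (r, 01010001000, Z)
  read 0, top Z: go to p, push BZ → (p, 1010001000, BZ)
  read 1, top B: go to q, push AC → (q, 010001000, ACZ)
  ε-move, top A: go to r, push CA → (r, 010001000, CACZ)
  read 0, top C: go to r, push ε → (r, 10001000, ACZ)
  read 1, top A: go to r, push C → (r, 0001000, CCZ)
  read 0, top C: go to r, push ε → (r, 001000, CZ)
  read 0, top C: go to r, push ε → (r, 01000, Z)
  read 0, top Z: go to p, push BZ → (p, 1000, BZ)
  read 1, top B: go to q, push AC → (q, 000, ACZ)
  ε-move, top A: go to r, push CA → (r, 000, CACZ)
  read 0, top C: go to r, push ε → (r, 00, ACZ)
  read 0, top A: go to p, push ε → (p, 0, CZ)
  read 0, top C: go to p, push B → (p, ε, BZ)
All input consumed in state p with stack BZ.

BZ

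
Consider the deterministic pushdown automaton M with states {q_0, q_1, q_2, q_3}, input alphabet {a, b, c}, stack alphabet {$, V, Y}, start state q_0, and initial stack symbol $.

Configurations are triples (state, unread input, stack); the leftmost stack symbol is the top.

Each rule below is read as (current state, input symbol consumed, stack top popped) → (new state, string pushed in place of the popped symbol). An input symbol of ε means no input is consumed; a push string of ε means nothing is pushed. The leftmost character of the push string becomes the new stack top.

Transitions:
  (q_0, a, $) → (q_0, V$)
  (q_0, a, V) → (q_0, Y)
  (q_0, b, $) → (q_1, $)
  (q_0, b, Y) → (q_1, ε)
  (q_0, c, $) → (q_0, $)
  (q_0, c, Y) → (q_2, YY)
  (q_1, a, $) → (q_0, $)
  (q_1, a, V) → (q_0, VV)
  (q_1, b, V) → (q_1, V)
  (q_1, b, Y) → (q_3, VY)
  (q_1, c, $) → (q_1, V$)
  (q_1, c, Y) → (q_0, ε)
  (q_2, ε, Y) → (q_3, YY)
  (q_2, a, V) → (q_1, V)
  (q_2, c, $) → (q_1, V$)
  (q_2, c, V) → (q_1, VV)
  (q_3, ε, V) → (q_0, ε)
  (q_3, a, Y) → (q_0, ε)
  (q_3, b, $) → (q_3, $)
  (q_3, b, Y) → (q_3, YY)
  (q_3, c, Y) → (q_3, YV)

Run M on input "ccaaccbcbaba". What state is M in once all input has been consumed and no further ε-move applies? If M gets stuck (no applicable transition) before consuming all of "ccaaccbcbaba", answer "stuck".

(q_0, ccaaccbcbaba, $)
  read c, top $: go to q_0, push $ → (q_0, caaccbcbaba, $)
  read c, top $: go to q_0, push $ → (q_0, aaccbcbaba, $)
  read a, top $: go to q_0, push V$ → (q_0, accbcbaba, V$)
  read a, top V: go to q_0, push Y → (q_0, ccbcbaba, Y$)
  read c, top Y: go to q_2, push YY → (q_2, cbcbaba, YY$)
  ε-move, top Y: go to q_3, push YY → (q_3, cbcbaba, YYY$)
  read c, top Y: go to q_3, push YV → (q_3, bcbaba, YVYY$)
  read b, top Y: go to q_3, push YY → (q_3, cbaba, YYVYY$)
  read c, top Y: go to q_3, push YV → (q_3, baba, YVYVYY$)
  read b, top Y: go to q_3, push YY → (q_3, aba, YYVYVYY$)
  read a, top Y: go to q_0, push ε → (q_0, ba, YVYVYY$)
  read b, top Y: go to q_1, push ε → (q_1, a, VYVYY$)
  read a, top V: go to q_0, push VV → (q_0, ε, VVYVYY$)
All input consumed; M is in state q_0.

q_0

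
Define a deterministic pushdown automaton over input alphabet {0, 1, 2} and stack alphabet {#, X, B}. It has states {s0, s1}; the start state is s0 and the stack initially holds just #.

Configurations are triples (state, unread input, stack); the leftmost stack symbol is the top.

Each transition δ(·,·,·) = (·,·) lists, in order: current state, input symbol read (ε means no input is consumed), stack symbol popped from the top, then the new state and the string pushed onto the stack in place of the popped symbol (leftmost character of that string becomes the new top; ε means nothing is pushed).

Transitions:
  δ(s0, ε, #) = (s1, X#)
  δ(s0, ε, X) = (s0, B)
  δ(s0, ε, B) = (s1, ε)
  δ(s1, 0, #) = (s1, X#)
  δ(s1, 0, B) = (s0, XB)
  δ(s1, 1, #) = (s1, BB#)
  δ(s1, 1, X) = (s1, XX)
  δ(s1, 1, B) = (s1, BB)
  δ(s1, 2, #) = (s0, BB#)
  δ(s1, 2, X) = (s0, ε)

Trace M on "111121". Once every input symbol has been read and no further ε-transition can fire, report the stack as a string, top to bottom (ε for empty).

XXXX#

(s0, 111121, #) ⊢ (s1, 111121, X#) ⊢ (s1, 11121, XX#) ⊢ (s1, 1121, XXX#) ⊢ (s1, 121, XXXX#) ⊢ (s1, 21, XXXXX#) ⊢ (s0, 1, XXXX#) ⊢ (s0, 1, BXXX#) ⊢ (s1, 1, XXX#) ⊢ (s1, ε, XXXX#)
All input consumed in state s1 with stack XXXX#.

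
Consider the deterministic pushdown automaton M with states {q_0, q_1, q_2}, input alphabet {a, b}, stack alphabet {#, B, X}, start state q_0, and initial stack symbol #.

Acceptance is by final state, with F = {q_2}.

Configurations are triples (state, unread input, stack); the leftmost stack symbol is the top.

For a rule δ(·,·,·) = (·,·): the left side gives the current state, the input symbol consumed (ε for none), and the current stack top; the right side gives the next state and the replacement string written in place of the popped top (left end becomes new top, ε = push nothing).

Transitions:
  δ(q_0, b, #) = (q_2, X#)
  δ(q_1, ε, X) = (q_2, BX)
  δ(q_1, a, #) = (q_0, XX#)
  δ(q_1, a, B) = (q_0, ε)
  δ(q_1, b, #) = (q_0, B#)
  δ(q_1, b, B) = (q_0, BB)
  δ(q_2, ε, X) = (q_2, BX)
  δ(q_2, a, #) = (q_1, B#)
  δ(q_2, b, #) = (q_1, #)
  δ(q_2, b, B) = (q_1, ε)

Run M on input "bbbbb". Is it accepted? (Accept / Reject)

(q_0, bbbbb, #)
  read b, top #: go to q_2, push X# → (q_2, bbbb, X#)
  ε-move, top X: go to q_2, push BX → (q_2, bbbb, BX#)
  read b, top B: go to q_1, push ε → (q_1, bbb, X#)
  ε-move, top X: go to q_2, push BX → (q_2, bbb, BX#)
  read b, top B: go to q_1, push ε → (q_1, bb, X#)
  ε-move, top X: go to q_2, push BX → (q_2, bb, BX#)
  read b, top B: go to q_1, push ε → (q_1, b, X#)
  ε-move, top X: go to q_2, push BX → (q_2, b, BX#)
  read b, top B: go to q_1, push ε → (q_1, ε, X#)
  ε-move, top X: go to q_2, push BX → (q_2, ε, BX#)
All input consumed; state q_2 ∈ F.

Accept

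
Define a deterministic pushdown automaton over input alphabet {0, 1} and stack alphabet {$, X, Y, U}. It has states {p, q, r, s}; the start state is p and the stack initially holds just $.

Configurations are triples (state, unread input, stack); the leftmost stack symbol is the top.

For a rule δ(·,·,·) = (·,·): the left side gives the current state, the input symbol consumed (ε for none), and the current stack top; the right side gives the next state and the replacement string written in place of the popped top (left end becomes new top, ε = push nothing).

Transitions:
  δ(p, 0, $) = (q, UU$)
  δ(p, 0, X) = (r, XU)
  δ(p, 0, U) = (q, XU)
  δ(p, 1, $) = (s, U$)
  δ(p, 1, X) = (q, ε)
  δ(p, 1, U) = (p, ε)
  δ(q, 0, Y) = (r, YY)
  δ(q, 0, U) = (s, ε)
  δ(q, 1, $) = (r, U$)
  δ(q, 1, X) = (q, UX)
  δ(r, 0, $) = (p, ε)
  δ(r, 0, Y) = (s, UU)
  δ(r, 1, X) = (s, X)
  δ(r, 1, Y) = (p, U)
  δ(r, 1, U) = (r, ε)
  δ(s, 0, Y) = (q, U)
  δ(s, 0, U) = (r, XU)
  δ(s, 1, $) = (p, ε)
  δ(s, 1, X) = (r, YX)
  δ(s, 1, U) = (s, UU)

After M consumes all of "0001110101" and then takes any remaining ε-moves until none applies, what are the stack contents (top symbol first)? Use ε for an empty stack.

(p, 0001110101, $)
  read 0, top $: go to q, push UU$ → (q, 001110101, UU$)
  read 0, top U: go to s, push ε → (s, 01110101, U$)
  read 0, top U: go to r, push XU → (r, 1110101, XU$)
  read 1, top X: go to s, push X → (s, 110101, XU$)
  read 1, top X: go to r, push YX → (r, 10101, YXU$)
  read 1, top Y: go to p, push U → (p, 0101, UXU$)
  read 0, top U: go to q, push XU → (q, 101, XUXU$)
  read 1, top X: go to q, push UX → (q, 01, UXUXU$)
  read 0, top U: go to s, push ε → (s, 1, XUXU$)
  read 1, top X: go to r, push YX → (r, ε, YXUXU$)
All input consumed in state r with stack YXUXU$.

YXUXU$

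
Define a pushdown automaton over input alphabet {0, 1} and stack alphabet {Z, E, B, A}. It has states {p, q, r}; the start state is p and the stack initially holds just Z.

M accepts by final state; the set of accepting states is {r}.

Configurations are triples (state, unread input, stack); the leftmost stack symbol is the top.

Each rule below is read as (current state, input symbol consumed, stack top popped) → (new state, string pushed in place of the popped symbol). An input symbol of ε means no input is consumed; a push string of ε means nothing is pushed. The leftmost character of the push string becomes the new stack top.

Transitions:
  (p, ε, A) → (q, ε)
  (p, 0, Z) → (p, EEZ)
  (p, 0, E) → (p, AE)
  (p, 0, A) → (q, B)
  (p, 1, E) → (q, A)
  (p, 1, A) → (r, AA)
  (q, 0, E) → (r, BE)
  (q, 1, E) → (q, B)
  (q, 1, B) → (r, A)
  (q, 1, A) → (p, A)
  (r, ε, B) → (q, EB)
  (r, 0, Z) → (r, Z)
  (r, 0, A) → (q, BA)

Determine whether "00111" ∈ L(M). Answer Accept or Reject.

No computation consumes all input and reaches a final state.

Reject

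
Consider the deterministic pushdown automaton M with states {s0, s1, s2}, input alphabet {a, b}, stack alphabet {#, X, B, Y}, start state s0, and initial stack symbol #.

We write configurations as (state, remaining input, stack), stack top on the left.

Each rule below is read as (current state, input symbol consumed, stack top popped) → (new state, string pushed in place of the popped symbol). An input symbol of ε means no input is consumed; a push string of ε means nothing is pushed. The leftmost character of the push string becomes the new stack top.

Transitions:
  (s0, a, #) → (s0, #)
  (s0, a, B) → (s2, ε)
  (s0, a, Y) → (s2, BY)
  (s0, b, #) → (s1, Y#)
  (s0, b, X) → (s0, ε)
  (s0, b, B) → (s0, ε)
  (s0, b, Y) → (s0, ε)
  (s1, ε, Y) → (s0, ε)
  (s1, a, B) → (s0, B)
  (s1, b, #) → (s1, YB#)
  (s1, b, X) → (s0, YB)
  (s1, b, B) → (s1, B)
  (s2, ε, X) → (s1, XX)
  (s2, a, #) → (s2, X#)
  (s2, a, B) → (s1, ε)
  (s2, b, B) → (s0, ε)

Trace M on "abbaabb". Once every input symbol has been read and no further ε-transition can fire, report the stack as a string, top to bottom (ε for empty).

(s0, abbaabb, #) ⊢ (s0, bbaabb, #) ⊢ (s1, baabb, Y#) ⊢ (s0, baabb, #) ⊢ (s1, aabb, Y#) ⊢ (s0, aabb, #) ⊢ (s0, abb, #) ⊢ (s0, bb, #) ⊢ (s1, b, Y#) ⊢ (s0, b, #) ⊢ (s1, ε, Y#) ⊢ (s0, ε, #)
All input consumed in state s0 with stack #.

#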